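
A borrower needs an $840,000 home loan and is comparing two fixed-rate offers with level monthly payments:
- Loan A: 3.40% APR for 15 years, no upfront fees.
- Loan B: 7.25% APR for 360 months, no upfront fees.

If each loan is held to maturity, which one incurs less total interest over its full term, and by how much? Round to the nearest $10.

Loan A: at 3.40% the monthly rate is 0.0028333, so the payment is 840,000 × 0.0028333 / (1 − 1.0028333^−180) = $5,963.85.
Total interest on Loan A = 180 × $5,963.85 − $840,000 = $233,493.00.
Loan B: at 7.25% the monthly rate is 0.0060417, so the payment is 840,000 × 0.0060417 / (1 − 1.0060417^−360) = $5,730.28.
Total interest on Loan B = 360 × $5,730.28 − $840,000 = $1,222,900.80.
Loan A is lower by $989,407.80.

Loan A by $989,410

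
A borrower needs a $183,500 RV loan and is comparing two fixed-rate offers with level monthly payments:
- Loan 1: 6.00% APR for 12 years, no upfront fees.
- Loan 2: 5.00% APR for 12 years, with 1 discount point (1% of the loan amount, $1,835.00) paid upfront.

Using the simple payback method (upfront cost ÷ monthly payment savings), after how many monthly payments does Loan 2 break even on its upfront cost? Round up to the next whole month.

20 months

Loan 1: monthly rate = 6%/12 = 0.0050000; payment = 183,500 × 0.0050000 / (1 − (1+0.0050000)^−144) = $1,790.69.
Loan 2: at 5.00% the monthly rate is 0.0041667, so the payment is 183,500 × 0.0041667 / (1 − 1.0041667^−144) = $1,697.17.
Monthly savings = $1,790.69 − $1,697.17 = $93.52.
Break-even = $1,835.00 / $93.52 = 19.62 → 20 months.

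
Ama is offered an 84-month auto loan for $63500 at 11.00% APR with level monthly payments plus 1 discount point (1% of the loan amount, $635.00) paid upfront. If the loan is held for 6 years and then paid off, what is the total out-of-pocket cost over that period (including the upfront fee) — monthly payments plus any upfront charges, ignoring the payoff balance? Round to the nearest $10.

$78,920

Monthly rate = 11%/12 = 0.0091667; payment = 63,500 × 0.0091667 / (1 − (1+0.0091667)^−84) = $1,087.27.
Total outlay = 72 × $1,087.27 + $635.00 = $78,918.44.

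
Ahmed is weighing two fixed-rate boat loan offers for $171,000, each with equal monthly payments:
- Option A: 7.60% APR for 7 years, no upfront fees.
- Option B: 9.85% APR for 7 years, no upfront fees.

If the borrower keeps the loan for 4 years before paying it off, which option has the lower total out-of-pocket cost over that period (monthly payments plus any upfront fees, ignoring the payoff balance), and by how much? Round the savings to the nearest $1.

Option A: at 7.60% the monthly rate is 0.0063333, so the payment is 171,000 × 0.0063333 / (1 − 1.0063333^−84) = $2,631.29.
Option B: at 9.85% the monthly rate is 0.0082083, so the payment is 171,000 × 0.0082083 / (1 − 1.0082083^−84) = $2,825.57.
Over 48 months: Option A costs 48 × $2,631.29 = $126,301.92; Option B costs 48 × $2,825.57 = $135,627.36.
Option A is cheaper by $135,627.36 − $126,301.92 = $9,325.44.

Option A by $9,325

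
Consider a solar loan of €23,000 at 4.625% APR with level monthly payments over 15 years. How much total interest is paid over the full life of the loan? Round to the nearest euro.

Monthly rate = 4.625%/12 = 0.0038542; payment = 23,000 × 0.0038542 / (1 − (1+0.0038542)^−180) = €177.42.
Total paid = 180 × €177.42 = €31,935.60; interest = €31,935.60 − €23,000 = €8,935.60.

€8,936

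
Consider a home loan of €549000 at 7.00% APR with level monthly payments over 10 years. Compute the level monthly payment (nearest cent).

€6,374.36

Monthly rate = 7%/12 = 0.0058333; payment = 549,000 × 0.0058333 / (1 − (1+0.0058333)^−120) = €6,374.36.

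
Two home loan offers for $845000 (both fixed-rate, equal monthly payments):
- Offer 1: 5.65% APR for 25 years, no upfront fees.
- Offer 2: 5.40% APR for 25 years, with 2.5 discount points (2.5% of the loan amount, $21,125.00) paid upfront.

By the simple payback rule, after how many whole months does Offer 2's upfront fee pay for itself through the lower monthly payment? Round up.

168 months

Offer 1: at 5.65% the monthly rate is 0.0047083, so the payment is 845,000 × 0.0047083 / (1 − 1.0047083^−300) = $5,265.01.
Offer 2: monthly rate = 5.4%/12 = 0.0045000; payment = 845,000 × 0.0045000 / (1 − (1+0.0045000)^−300) = $5,138.70.
Monthly savings = $5,265.01 − $5,138.70 = $126.31.
Break-even = $21,125.00 / $126.31 = 167.25 → 168 months.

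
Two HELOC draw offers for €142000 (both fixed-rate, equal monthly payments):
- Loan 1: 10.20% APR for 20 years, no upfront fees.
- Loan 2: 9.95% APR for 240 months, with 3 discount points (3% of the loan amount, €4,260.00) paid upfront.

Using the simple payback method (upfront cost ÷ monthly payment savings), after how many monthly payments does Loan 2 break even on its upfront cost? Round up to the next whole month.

Loan 1: monthly rate = 10.2%/12 = 0.0085000; payment = 142,000 × 0.0085000 / (1 − (1+0.0085000)^−240) = €1,389.20.
Loan 2: at 9.95% the monthly rate is 0.0082917, so the payment is 142,000 × 0.0082917 / (1 − 1.0082917^−240) = €1,365.63.
Monthly savings = €1,389.20 − €1,365.63 = €23.57.
Break-even = €4,260.00 / €23.57 = 180.74 → 181 months.

181 months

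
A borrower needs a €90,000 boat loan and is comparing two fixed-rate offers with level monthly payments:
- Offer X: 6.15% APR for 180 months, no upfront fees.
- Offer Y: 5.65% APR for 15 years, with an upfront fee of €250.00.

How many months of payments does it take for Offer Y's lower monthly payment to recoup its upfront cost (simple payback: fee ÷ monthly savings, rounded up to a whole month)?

Offer X: at 6.15% the monthly rate is 0.0051250, so the payment is 90,000 × 0.0051250 / (1 − 1.0051250^−180) = €766.78.
Offer Y: monthly rate = 5.65%/12 = 0.0047083; payment = 90,000 × 0.0047083 / (1 − (1+0.0047083)^−180) = €742.56.
Monthly savings = €766.78 − €742.56 = €24.22.
Break-even = €250.00 / €24.22 = 10.32 → 11 months.

11 months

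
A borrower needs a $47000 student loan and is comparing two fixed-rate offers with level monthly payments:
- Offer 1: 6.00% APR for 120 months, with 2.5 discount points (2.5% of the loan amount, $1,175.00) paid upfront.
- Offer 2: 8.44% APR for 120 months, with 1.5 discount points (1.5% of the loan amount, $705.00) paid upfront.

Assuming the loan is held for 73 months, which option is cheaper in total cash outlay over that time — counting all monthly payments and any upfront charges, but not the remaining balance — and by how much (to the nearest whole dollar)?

Offer 1 by $3,868

Offer 1: at 6.00% the monthly rate is 0.0050000, so the payment is 47,000 × 0.0050000 / (1 − 1.0050000^−120) = $521.80.
Offer 2: monthly rate = 8.44%/12 = 0.0070333; payment = 47,000 × 0.0070333 / (1 − (1+0.0070333)^−120) = $581.23.
Over 73 months: Offer 1 costs 73 × $521.80 + $1,175.00 = $39,266.40; Offer 2 costs 73 × $581.23 + $705.00 = $43,134.79.
Offer 1 is cheaper by $43,134.79 − $39,266.40 = $3,868.39.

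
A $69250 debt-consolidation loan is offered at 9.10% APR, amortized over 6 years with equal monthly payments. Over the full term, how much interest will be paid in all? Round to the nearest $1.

Monthly rate = 9.1%/12 = 0.0075833; payment = 69,250 × 0.0075833 / (1 − (1+0.0075833)^−72) = $1,251.71.
Total paid = 72 × $1,251.71 = $90,123.12; interest = $90,123.12 − $69,250 = $20,873.12.

$20,873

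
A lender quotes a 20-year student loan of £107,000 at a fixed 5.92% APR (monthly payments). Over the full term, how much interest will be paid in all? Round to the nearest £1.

At 5.92% the monthly rate is 0.0049333, so the payment is 107,000 × 0.0049333 / (1 − 1.0049333^−240) = £761.65.
Total paid = 240 × £761.65 = £182,796.00; interest = £182,796.00 − £107,000 = £75,796.00.

£75,796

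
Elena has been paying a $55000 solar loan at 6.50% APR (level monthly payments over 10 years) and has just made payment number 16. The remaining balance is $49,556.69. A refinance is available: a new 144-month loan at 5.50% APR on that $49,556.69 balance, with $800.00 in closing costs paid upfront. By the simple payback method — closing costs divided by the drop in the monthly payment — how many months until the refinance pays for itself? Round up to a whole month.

Current payment = 55,000 × 6.5%/12 / (1 − (1+0.0054167)^−120) = $624.51.
Refinanced payment = 49,556.69 × 0.0045833 / (1 − (1+0.0045833)^−144) = $470.87.
Monthly savings = $624.51 − $470.87 = $153.64.
Break-even = $800.00 / $153.64 = 5.21 → 6 months.

6 months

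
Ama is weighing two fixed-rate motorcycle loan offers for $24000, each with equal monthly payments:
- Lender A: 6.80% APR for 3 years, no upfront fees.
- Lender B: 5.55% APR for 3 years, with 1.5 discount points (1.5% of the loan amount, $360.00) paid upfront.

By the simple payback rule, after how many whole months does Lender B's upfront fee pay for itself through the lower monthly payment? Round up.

27 months

Lender A: monthly rate = 6.8%/12 = 0.0056667; payment = 24,000 × 0.0056667 / (1 − (1+0.0056667)^−36) = $738.86.
Lender B: monthly rate = 5.55%/12 = 0.0046250; payment = 24,000 × 0.0046250 / (1 − (1+0.0046250)^−36) = $725.24.
Monthly savings = $738.86 − $725.24 = $13.62.
Break-even = $360.00 / $13.62 = 26.43 → 27 months.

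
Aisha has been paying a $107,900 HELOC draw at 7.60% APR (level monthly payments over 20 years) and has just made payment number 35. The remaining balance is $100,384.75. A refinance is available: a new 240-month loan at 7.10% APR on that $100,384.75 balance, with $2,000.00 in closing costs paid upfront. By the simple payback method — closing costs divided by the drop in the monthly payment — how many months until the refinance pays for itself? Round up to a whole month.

Current payment = 107,900 × 7.6%/12 / (1 − (1+0.0063333)^−240) = $875.84.
Refinanced payment = 100,384.75 × 0.0059167 / (1 − (1+0.0059167)^−240) = $784.32.
Monthly savings = $875.84 − $784.32 = $91.52.
Break-even = $2,000.00 / $91.52 = 21.85 → 22 months.

22 months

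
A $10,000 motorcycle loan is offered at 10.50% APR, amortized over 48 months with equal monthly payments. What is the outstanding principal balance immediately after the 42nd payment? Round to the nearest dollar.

With monthly rate i = 10.5%/12 = 0.0087500, the balance after k of n payments is P · [(1+i)^n − (1+i)^k] / [(1+i)^n − 1].
(1+0.0087500)^48 = 1.51918370 and (1+0.0087500)^42 = 1.44181322, so the balance is 10,000 × (1.51918370 − 1.44181322) / (1.51918370 − 1) = $1,490.23.

$1,490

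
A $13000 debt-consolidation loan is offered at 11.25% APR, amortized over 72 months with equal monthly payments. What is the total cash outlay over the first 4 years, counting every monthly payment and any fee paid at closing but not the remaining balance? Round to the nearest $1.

At 11.25% the monthly rate is 0.0093750, so the payment is 13,000 × 0.0093750 / (1 − 1.0093750^−72) = $249.11.
Total outlay = 48 × $249.11 = $11,957.28.

$11,957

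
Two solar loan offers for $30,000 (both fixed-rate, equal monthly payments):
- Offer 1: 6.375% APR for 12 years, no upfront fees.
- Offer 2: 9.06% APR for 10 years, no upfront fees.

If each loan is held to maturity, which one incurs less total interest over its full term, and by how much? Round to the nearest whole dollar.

Offer 1: at 6.375% the monthly rate is 0.0053125, so the payment is 30,000 × 0.0053125 / (1 − 1.0053125^−144) = $298.61.
Total interest on Offer 1 = 144 × $298.61 − $30,000 = $12,999.84.
Offer 2: at 9.06% the monthly rate is 0.0075500, so the payment is 30,000 × 0.0075500 / (1 − 1.0075500^−120) = $381.00.
Total interest on Offer 2 = 120 × $381.00 − $30,000 = $15,720.00.
Offer 1 is lower by $2,720.16.

Offer 1 by $2,720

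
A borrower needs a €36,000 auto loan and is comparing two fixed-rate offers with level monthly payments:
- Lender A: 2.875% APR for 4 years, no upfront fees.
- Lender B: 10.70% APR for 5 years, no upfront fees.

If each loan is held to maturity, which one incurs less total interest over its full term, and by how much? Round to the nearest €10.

Lender A by €8,490

Lender A: at 2.875% the monthly rate is 0.0023958, so the payment is 36,000 × 0.0023958 / (1 − 1.0023958^−48) = €794.85.
Total interest on Lender A = 48 × €794.85 − €36,000 = €2,152.80.
Lender B: monthly rate = 10.7%/12 = 0.0089167; payment = 36,000 × 0.0089167 / (1 − (1+0.0089167)^−60) = €777.35.
Total interest on Lender B = 60 × €777.35 − €36,000 = €10,641.00.
Lender A is lower by €8,488.20.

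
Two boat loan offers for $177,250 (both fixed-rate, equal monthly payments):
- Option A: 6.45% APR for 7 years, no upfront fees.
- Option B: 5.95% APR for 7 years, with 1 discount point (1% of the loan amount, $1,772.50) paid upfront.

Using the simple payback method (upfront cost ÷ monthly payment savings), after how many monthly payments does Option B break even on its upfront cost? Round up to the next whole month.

Option A: at 6.45% the monthly rate is 0.0053750, so the payment is 177,250 × 0.0053750 / (1 − 1.0053750^−84) = $2,627.77.
Option B: monthly rate = 5.95%/12 = 0.0049583; payment = 177,250 × 0.0049583 / (1 − (1+0.0049583)^−84) = $2,585.12.
Monthly savings = $2,627.77 − $2,585.12 = $42.65.
Break-even = $1,772.50 / $42.65 = 41.56 → 42 months.

42 months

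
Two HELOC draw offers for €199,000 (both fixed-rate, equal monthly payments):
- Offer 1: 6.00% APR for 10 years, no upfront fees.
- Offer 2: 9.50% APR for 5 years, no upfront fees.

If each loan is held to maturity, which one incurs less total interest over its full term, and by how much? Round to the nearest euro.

Offer 1: at 6.00% the monthly rate is 0.0050000, so the payment is 199,000 × 0.0050000 / (1 − 1.0050000^−120) = €2,209.31.
Total interest on Offer 1 = 120 × €2,209.31 − €199,000 = €66,117.20.
Offer 2: at 9.50% the monthly rate is 0.0079167, so the payment is 199,000 × 0.0079167 / (1 − 1.0079167^−60) = €4,179.37.
Total interest on Offer 2 = 60 × €4,179.37 − €199,000 = €51,762.20.
Offer 2 is lower by €14,355.00.

Offer 2 by €14,355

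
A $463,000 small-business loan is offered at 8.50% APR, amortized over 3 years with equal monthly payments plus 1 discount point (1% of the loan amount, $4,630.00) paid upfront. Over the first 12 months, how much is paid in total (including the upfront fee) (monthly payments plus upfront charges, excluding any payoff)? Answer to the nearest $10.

At 8.50% the monthly rate is 0.0070833, so the payment is 463,000 × 0.0070833 / (1 − 1.0070833^−36) = $14,615.77.
Total outlay = 12 × $14,615.77 + $4,630.00 = $180,019.24.

$180,020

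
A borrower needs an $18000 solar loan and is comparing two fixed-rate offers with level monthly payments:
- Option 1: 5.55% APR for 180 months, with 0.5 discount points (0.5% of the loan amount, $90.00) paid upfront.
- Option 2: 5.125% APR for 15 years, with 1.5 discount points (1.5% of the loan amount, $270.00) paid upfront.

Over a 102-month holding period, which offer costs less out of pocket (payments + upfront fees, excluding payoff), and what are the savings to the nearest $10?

Option 1: at 5.55% the monthly rate is 0.0046250, so the payment is 18,000 × 0.0046250 / (1 − 1.0046250^−180) = $147.55.
Option 2: monthly rate = 5.125%/12 = 0.0042708; payment = 18,000 × 0.0042708 / (1 − (1+0.0042708)^−180) = $143.52.
Over 102 months: Option 1 costs 102 × $147.55 + $90.00 = $15,140.10; Option 2 costs 102 × $143.52 + $270.00 = $14,909.04.
Option 2 is cheaper by $15,140.10 − $14,909.04 = $231.06.

Option 2 by $230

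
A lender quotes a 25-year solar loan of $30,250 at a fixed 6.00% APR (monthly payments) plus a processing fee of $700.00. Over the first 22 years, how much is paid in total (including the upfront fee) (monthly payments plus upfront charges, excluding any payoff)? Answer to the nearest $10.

Monthly rate = 6%/12 = 0.0050000; payment = 30,250 × 0.0050000 / (1 − (1+0.0050000)^−300) = $194.90.
Total outlay = 264 × $194.90 + $700.00 = $52,153.60.

$52,150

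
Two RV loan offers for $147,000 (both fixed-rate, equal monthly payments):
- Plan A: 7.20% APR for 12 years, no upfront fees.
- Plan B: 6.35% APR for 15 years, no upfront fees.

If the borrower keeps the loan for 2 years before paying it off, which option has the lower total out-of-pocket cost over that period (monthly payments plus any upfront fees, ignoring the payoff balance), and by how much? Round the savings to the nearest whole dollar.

Plan A: at 7.20% the monthly rate is 0.0060000, so the payment is 147,000 × 0.0060000 / (1 − 1.0060000^−144) = $1,527.44.
Plan B: monthly rate = 6.35%/12 = 0.0052917; payment = 147,000 × 0.0052917 / (1 − (1+0.0052917)^−180) = $1,268.44.
Over 24 months: Plan A costs 24 × $1,527.44 = $36,658.56; Plan B costs 24 × $1,268.44 = $30,442.56.
Plan B is cheaper by $36,658.56 − $30,442.56 = $6,216.00.

Plan B by $6,216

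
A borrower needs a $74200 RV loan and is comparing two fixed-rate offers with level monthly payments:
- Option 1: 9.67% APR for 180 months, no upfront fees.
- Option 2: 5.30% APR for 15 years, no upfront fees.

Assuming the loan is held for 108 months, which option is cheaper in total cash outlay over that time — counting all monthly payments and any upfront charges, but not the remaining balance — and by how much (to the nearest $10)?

Option 2 by $19,870

Option 1: monthly rate = 9.67%/12 = 0.0080583; payment = 74,200 × 0.0080583 / (1 − (1+0.0080583)^−180) = $782.44.
Option 2: monthly rate = 5.3%/12 = 0.0044167; payment = 74,200 × 0.0044167 / (1 − (1+0.0044167)^−180) = $598.43.
Over 108 months: Option 1 costs 108 × $782.44 = $84,503.52; Option 2 costs 108 × $598.43 = $64,630.44.
Option 2 is cheaper by $84,503.52 − $64,630.44 = $19,873.08.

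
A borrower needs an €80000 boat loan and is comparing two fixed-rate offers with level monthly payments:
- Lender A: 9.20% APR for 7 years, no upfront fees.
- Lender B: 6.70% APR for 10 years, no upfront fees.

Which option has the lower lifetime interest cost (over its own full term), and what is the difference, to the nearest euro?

Lender A by €1,184

Lender A: monthly rate = 9.2%/12 = 0.0076667; payment = 80,000 × 0.0076667 / (1 − (1+0.0076667)^−84) = €1,295.26.
Total interest on Lender A = 84 × €1,295.26 − €80,000 = €28,801.84.
Lender B: monthly rate = 6.7%/12 = 0.0055833; payment = 80,000 × 0.0055833 / (1 − (1+0.0055833)^−120) = €916.55.
Total interest on Lender B = 120 × €916.55 − €80,000 = €29,986.00.
Lender A is lower by €1,184.16.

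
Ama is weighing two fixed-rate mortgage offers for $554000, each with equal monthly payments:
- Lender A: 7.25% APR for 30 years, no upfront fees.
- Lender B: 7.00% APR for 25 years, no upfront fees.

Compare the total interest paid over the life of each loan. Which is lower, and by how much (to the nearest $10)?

Lender A: at 7.25% the monthly rate is 0.0060417, so the payment is 554,000 × 0.0060417 / (1 − 1.0060417^−360) = $3,779.26.
Total interest on Lender A = 360 × $3,779.26 − $554,000 = $806,533.60.
Lender B: at 7.00% the monthly rate is 0.0058333, so the payment is 554,000 × 0.0058333 / (1 − 1.0058333^−300) = $3,915.56.
Total interest on Lender B = 300 × $3,915.56 − $554,000 = $620,668.00.
Lender B is lower by $185,865.60.

Lender B by $185,870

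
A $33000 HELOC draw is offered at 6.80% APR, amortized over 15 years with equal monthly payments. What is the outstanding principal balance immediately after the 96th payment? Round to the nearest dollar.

With monthly rate i = 6.8%/12 = 0.0056667, the balance after k of n payments is P · [(1+i)^n − (1+i)^k] / [(1+i)^n − 1].
(1+0.0056667)^180 = 2.76522186 and (1+0.0056667)^96 = 1.72024112, so the balance is 33,000 × (2.76522186 − 1.72024112) / (2.76522186 − 1) = $19,535.43.

$19,535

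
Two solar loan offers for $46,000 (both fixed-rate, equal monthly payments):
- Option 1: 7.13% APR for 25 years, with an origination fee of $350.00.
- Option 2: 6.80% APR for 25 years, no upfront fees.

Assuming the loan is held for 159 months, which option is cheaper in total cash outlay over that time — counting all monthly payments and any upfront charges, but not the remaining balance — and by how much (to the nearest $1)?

Option 2 by $1,888

Option 1: monthly rate = 7.13%/12 = 0.0059417; payment = 46,000 × 0.0059417 / (1 − (1+0.0059417)^−300) = $328.94.
Option 2: at 6.80% the monthly rate is 0.0056667, so the payment is 46,000 × 0.0056667 / (1 − 1.0056667^−300) = $319.27.
Over 159 months: Option 1 costs 159 × $328.94 + $350.00 = $52,651.46; Option 2 costs 159 × $319.27 = $50,763.93.
Option 2 is cheaper by $52,651.46 − $50,763.93 = $1,887.53.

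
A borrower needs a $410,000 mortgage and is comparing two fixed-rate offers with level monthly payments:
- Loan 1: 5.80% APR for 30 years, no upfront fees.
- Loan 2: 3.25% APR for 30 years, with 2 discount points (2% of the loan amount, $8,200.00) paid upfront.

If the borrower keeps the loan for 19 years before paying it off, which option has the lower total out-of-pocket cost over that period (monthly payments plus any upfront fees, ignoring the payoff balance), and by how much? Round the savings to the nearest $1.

Loan 1: at 5.80% the monthly rate is 0.0048333, so the payment is 410,000 × 0.0048333 / (1 − 1.0048333^−360) = $2,405.69.
Loan 2: monthly rate = 3.25%/12 = 0.0027083; payment = 410,000 × 0.0027083 / (1 − (1+0.0027083)^−360) = $1,784.35.
Over 228 months: Loan 1 costs 228 × $2,405.69 = $548,497.32; Loan 2 costs 228 × $1,784.35 + $8,200.00 = $415,031.80.
Loan 2 is cheaper by $548,497.32 − $415,031.80 = $133,465.52.

Loan 2 by $133,466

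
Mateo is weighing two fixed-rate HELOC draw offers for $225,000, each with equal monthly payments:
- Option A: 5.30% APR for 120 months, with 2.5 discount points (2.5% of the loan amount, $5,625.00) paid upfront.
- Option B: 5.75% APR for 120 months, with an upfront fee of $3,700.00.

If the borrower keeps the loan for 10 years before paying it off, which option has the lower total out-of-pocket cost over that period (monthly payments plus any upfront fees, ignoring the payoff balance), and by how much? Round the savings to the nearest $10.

Option A by $4,100

Option A: monthly rate = 5.3%/12 = 0.0044167; payment = 225,000 × 0.0044167 / (1 − (1+0.0044167)^−120) = $2,419.60.
Option B: at 5.75% the monthly rate is 0.0047917, so the payment is 225,000 × 0.0047917 / (1 − 1.0047917^−120) = $2,469.81.
Over 120 months: Option A costs 120 × $2,419.60 + $5,625.00 = $295,977.00; Option B costs 120 × $2,469.81 + $3,700.00 = $300,077.20.
Option A is cheaper by $300,077.20 − $295,977.00 = $4,100.20.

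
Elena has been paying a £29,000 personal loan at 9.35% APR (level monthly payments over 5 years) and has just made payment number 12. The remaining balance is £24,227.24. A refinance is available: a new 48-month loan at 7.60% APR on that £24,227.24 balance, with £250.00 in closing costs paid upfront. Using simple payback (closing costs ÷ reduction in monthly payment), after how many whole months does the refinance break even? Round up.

13 months

Current payment = 29,000 × 9.35%/12 / (1 − (1+0.0077917)^−60) = £606.93.
Refinanced payment = 24,227.24 × 0.0063333 / (1 − (1+0.0063333)^−48) = £586.92.
Monthly savings = £606.93 − £586.92 = £20.01.
Break-even = £250.00 / £20.01 = 12.49 → 13 months.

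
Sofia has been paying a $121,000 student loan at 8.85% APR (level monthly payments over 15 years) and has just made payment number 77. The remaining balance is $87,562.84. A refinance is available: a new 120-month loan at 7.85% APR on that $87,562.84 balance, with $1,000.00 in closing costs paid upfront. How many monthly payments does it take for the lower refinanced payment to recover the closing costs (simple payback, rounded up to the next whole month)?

7 months

Current payment = 121,000 × 8.85%/12 / (1 − (1+0.0073750)^−180) = $1,216.49.
Refinanced payment = 87,562.84 × 0.0065417 / (1 − (1+0.0065417)^−120) = $1,055.45.
Monthly savings = $1,216.49 − $1,055.45 = $161.04.
Break-even = $1,000.00 / $161.04 = 6.21 → 7 months.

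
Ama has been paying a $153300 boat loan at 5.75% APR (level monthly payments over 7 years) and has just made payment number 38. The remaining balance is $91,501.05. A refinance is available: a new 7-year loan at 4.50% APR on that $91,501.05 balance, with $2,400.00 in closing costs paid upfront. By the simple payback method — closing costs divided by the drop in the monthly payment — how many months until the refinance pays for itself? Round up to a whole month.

3 months

Current payment = 153,300 × 5.75%/12 / (1 − (1+0.0047917)^−84) = $2,221.16.
Refinanced payment = 91,501.05 × 0.0037500 / (1 − (1+0.0037500)^−84) = $1,271.88.
Monthly savings = $2,221.16 − $1,271.88 = $949.28.
Break-even = $2,400.00 / $949.28 = 2.53 → 3 months.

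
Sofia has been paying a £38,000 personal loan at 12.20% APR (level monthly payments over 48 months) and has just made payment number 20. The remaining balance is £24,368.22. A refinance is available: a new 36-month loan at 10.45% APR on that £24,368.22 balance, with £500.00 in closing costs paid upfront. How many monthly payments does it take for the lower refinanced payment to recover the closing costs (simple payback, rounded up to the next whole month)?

3 months

Current payment = 38,000 × 12.2%/12 / (1 − (1+0.0101667)^−48) = £1,004.42.
Refinanced payment = 24,368.22 × 0.0087083 / (1 − (1+0.0087083)^−36) = £791.45.
Monthly savings = £1,004.42 − £791.45 = £212.97.
Break-even = £500.00 / £212.97 = 2.35 → 3 months.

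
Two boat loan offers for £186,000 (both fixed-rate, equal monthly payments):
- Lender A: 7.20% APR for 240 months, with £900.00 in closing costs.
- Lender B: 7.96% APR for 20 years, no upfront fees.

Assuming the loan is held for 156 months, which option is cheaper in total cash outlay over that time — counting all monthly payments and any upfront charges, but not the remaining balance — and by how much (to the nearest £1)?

Lender A by £12,622

Lender A: at 7.20% the monthly rate is 0.0060000, so the payment is 186,000 × 0.0060000 / (1 − 1.0060000^−240) = £1,464.47.
Lender B: at 7.96% the monthly rate is 0.0066333, so the payment is 186,000 × 0.0066333 / (1 − 1.0066333^−240) = £1,551.15.
Over 156 months: Lender A costs 156 × £1,464.47 + £900.00 = £229,357.32; Lender B costs 156 × £1,551.15 = £241,979.40.
Lender A is cheaper by £241,979.40 − £229,357.32 = £12,622.08.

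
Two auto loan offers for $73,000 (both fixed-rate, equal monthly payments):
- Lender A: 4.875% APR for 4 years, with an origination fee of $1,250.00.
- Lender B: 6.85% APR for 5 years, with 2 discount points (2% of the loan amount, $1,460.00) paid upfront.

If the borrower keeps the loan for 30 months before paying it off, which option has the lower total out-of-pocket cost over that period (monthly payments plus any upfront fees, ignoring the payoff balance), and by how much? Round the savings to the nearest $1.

Lender B by $6,890

Lender A: monthly rate = 4.875%/12 = 0.0040625; payment = 73,000 × 0.0040625 / (1 − (1+0.0040625)^−48) = $1,677.01.
Lender B: at 6.85% the monthly rate is 0.0057083, so the payment is 73,000 × 0.0057083 / (1 − 1.0057083^−60) = $1,440.33.
Over 30 months: Lender A costs 30 × $1,677.01 + $1,250.00 = $51,560.30; Lender B costs 30 × $1,440.33 + $1,460.00 = $44,669.90.
Lender B is cheaper by $51,560.30 − $44,669.90 = $6,890.40.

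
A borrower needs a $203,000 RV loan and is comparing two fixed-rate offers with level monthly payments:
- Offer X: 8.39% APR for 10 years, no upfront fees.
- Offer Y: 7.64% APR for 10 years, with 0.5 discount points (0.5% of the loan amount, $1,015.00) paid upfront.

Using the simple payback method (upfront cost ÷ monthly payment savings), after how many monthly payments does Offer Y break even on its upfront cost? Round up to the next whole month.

13 months

Offer X: at 8.39% the monthly rate is 0.0069917, so the payment is 203,000 × 0.0069917 / (1 − 1.0069917^−120) = $2,504.98.
Offer Y: monthly rate = 7.64%/12 = 0.0063667; payment = 203,000 × 0.0063667 / (1 − (1+0.0063667)^−120) = $2,424.50.
Monthly savings = $2,504.98 − $2,424.50 = $80.48.
Break-even = $1,015.00 / $80.48 = 12.61 → 13 months.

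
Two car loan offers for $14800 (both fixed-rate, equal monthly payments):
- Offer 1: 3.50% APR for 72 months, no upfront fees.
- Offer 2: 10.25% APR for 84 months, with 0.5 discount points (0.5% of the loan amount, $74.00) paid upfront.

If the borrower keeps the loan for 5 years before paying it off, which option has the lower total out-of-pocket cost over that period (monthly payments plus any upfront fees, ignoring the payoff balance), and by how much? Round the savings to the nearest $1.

Offer 1 by $1,239

Offer 1: at 3.50% the monthly rate is 0.0029167, so the payment is 14,800 × 0.0029167 / (1 − 1.0029167^−72) = $228.19.
Offer 2: at 10.25% the monthly rate is 0.0085417, so the payment is 14,800 × 0.0085417 / (1 − 1.0085417^−84) = $247.61.
Over 60 months: Offer 1 costs 60 × $228.19 = $13,691.40; Offer 2 costs 60 × $247.61 + $74.00 = $14,930.60.
Offer 1 is cheaper by $14,930.60 − $13,691.40 = $1,239.20.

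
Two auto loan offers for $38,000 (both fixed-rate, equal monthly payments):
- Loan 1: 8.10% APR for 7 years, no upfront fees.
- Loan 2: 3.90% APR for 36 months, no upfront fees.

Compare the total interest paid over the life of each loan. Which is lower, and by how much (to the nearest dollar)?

Loan 1: monthly rate = 8.1%/12 = 0.0067500; payment = 38,000 × 0.0067500 / (1 − (1+0.0067500)^−84) = $594.17.
Total interest on Loan 1 = 84 × $594.17 − $38,000 = $11,910.28.
Loan 2: at 3.90% the monthly rate is 0.0032500, so the payment is 38,000 × 0.0032500 / (1 − 1.0032500^−36) = $1,120.22.
Total interest on Loan 2 = 36 × $1,120.22 − $38,000 = $2,327.92.
Loan 2 is lower by $9,582.36.

Loan 2 by $9,582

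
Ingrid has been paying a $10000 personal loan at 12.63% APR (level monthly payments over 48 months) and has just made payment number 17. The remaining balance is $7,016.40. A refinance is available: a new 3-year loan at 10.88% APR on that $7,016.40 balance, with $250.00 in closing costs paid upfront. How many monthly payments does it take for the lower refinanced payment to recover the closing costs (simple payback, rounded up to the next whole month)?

Current payment = 10,000 × 12.63%/12 / (1 − (1+0.0105250)^−48) = $266.44.
Refinanced payment = 7,016.40 × 0.0090667 / (1 − (1+0.0090667)^−36) = $229.31.
Monthly savings = $266.44 − $229.31 = $37.13.
Break-even = $250.00 / $37.13 = 6.73 → 7 months.

7 months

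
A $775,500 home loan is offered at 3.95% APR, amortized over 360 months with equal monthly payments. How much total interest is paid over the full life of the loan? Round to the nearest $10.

$549,310

At 3.95% the monthly rate is 0.0032917, so the payment is 775,500 × 0.0032917 / (1 − 1.0032917^−360) = $3,680.04.
Total paid = 360 × $3,680.04 = $1,324,814.40; interest = $1,324,814.40 − $775,500 = $549,314.40.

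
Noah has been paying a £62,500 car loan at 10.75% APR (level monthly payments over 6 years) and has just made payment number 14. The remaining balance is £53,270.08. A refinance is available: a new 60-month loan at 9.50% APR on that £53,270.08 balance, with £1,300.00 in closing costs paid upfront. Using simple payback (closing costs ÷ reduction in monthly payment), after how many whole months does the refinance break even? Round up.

Current payment = 62,500 × 10.75%/12 / (1 − (1+0.0089583)^−72) = £1,181.64.
Refinanced payment = 53,270.08 × 0.0079167 / (1 − (1+0.0079167)^−60) = £1,118.77.
Monthly savings = £1,181.64 − £1,118.77 = £62.87.
Break-even = £1,300.00 / £62.87 = 20.68 → 21 months.

21 months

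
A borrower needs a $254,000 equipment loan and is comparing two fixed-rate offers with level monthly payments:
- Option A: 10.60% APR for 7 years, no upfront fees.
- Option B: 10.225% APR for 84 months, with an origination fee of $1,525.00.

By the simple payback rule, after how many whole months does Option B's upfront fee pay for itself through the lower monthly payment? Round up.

Option A: at 10.60% the monthly rate is 0.0088333, so the payment is 254,000 × 0.0088333 / (1 − 1.0088333^−84) = $4,295.86.
Option B: at 10.225% the monthly rate is 0.0085208, so the payment is 254,000 × 0.0085208 / (1 − 1.0085208^−84) = $4,246.29.
Monthly savings = $4,295.86 − $4,246.29 = $49.57.
Break-even = $1,525.00 / $49.57 = 30.76 → 31 months.

31 months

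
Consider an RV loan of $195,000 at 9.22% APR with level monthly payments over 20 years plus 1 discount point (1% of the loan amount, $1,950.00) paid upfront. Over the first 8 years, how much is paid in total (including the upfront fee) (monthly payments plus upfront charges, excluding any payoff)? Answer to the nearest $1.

At 9.22% the monthly rate is 0.0076833, so the payment is 195,000 × 0.0076833 / (1 − 1.0076833^−240) = $1,782.15.
Total outlay = 96 × $1,782.15 + $1,950.00 = $173,036.40.

$173,036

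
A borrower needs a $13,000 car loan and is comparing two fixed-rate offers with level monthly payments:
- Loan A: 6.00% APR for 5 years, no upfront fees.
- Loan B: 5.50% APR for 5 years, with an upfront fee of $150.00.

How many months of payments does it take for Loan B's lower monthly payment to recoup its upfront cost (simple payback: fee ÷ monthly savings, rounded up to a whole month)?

Loan A: monthly rate = 6%/12 = 0.0050000; payment = 13,000 × 0.0050000 / (1 − (1+0.0050000)^−60) = $251.33.
Loan B: monthly rate = 5.5%/12 = 0.0045833; payment = 13,000 × 0.0045833 / (1 − (1+0.0045833)^−60) = $248.32.
Monthly savings = $251.33 − $248.32 = $3.01.
Break-even = $150.00 / $3.01 = 49.83 → 50 months.

50 months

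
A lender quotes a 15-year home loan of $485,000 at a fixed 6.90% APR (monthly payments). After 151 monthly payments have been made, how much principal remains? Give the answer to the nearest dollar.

With monthly rate i = 6.9%/12 = 0.0057500, the balance after k of n payments is P · [(1+i)^n − (1+i)^k] / [(1+i)^n − 1].
(1+0.0057500)^180 = 2.80677386 and (1+0.0057500)^151 = 2.37681964, so the balance is 485,000 × (2.80677386 − 2.37681964) / (2.80677386 − 1) = $115,414.44.

$115,414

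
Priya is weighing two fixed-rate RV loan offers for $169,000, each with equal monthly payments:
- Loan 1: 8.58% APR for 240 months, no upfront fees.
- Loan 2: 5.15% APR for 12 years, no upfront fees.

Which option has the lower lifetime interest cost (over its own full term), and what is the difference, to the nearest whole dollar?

Loan 2 by $127,129

Loan 1: monthly rate = 8.58%/12 = 0.0071500; payment = 169,000 × 0.0071500 / (1 − (1+0.0071500)^−240) = $1,475.19.
Total interest on Loan 1 = 240 × $1,475.19 − $169,000 = $185,045.60.
Loan 2: at 5.15% the monthly rate is 0.0042917, so the payment is 169,000 × 0.0042917 / (1 − 1.0042917^−144) = $1,575.81.
Total interest on Loan 2 = 144 × $1,575.81 − $169,000 = $57,916.64.
Loan 2 is lower by $127,128.96.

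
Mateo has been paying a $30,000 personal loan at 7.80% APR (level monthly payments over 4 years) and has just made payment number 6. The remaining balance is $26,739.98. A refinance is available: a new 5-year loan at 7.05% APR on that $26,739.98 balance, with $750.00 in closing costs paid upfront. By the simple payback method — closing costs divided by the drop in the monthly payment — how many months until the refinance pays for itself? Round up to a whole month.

4 months

Current payment = 30,000 × 7.8%/12 / (1 − (1+0.0065000)^−48) = $729.57.
Refinanced payment = 26,739.98 × 0.0058750 / (1 − (1+0.0058750)^−60) = $530.11.
Monthly savings = $729.57 − $530.11 = $199.46.
Break-even = $750.00 / $199.46 = 3.76 → 4 months.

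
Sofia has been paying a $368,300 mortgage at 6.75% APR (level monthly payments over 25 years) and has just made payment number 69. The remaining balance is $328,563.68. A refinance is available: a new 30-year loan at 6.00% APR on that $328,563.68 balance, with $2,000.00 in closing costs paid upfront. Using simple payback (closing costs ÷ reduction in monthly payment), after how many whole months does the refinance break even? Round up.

4 months

Current payment = 368,300 × 6.75%/12 / (1 − (1+0.0056250)^−300) = $2,544.63.
Refinanced payment = 328,563.68 × 0.0050000 / (1 − (1+0.0050000)^−360) = $1,969.91.
Monthly savings = $2,544.63 − $1,969.91 = $574.72.
Break-even = $2,000.00 / $574.72 = 3.48 → 4 months.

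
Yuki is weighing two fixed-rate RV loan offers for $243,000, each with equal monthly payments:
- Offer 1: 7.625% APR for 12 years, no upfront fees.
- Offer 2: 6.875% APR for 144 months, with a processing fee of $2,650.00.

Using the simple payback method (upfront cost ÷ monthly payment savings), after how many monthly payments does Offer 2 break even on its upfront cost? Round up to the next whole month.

28 months

Offer 1: at 7.625% the monthly rate is 0.0063542, so the payment is 243,000 × 0.0063542 / (1 − 1.0063542^−144) = $2,580.65.
Offer 2: monthly rate = 6.875%/12 = 0.0057292; payment = 243,000 × 0.0057292 / (1 − (1+0.0057292)^−144) = $2,482.80.
Monthly savings = $2,580.65 − $2,482.80 = $97.85.
Break-even = $2,650.00 / $97.85 = 27.08 → 28 months.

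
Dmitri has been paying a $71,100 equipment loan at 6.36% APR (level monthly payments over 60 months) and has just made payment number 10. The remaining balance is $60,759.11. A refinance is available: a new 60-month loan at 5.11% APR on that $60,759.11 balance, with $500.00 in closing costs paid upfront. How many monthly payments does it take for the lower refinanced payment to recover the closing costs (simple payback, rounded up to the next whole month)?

3 months

Current payment = 71,100 × 6.36%/12 / (1 − (1+0.0053000)^−60) = $1,386.50.
Refinanced payment = 60,759.11 × 0.0042583 / (1 − (1+0.0042583)^−60) = $1,149.66.
Monthly savings = $1,386.50 − $1,149.66 = $236.84.
Break-even = $500.00 / $236.84 = 2.11 → 3 months.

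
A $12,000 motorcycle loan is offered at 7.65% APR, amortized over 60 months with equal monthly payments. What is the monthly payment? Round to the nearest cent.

$241.31

Monthly rate = 7.65%/12 = 0.0063750; payment = 12,000 × 0.0063750 / (1 − (1+0.0063750)^−60) = $241.31.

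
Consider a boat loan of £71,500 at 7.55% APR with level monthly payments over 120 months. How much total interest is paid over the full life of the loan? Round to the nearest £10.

£30,570

Monthly rate = 7.55%/12 = 0.0062917; payment = 71,500 × 0.0062917 / (1 − (1+0.0062917)^−120) = £850.58.
Total paid = 120 × £850.58 = £102,069.60; interest = £102,069.60 − £71,500 = £30,569.60.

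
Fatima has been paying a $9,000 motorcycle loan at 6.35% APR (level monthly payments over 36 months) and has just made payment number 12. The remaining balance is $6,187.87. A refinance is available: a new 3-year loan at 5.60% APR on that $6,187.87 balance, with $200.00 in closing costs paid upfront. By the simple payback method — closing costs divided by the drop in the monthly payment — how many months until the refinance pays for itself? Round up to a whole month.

Current payment = 9,000 × 6.35%/12 / (1 − (1+0.0052917)^−36) = $275.23.
Refinanced payment = 6,187.87 × 0.0046667 / (1 − (1+0.0046667)^−36) = $187.13.
Monthly savings = $275.23 − $187.13 = $88.10.
Break-even = $200.00 / $88.10 = 2.27 → 3 months.

3 months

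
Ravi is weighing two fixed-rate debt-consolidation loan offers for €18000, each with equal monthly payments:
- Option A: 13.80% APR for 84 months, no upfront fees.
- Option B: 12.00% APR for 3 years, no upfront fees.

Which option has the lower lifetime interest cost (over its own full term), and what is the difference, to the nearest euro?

Option B by €6,645

Option A: at 13.80% the monthly rate is 0.0115000, so the payment is 18,000 × 0.0115000 / (1 − 1.0115000^−84) = €335.33.
Total interest on Option A = 84 × €335.33 − €18,000 = €10,167.72.
Option B: at 12.00% the monthly rate is 0.0100000, so the payment is 18,000 × 0.0100000 / (1 − 1.0100000^−36) = €597.86.
Total interest on Option B = 36 × €597.86 − €18,000 = €3,522.96.
Option B is lower by €6,644.76.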